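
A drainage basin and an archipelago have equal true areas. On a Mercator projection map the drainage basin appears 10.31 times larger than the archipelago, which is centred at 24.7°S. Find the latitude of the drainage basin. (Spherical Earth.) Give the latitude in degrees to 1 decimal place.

73.6°

Mercator areal scale is sec²φ, so apparent-area ratio = sec²φ₁ / sec²φ₂ = cos²φ₂ / cos²φ₁.
cos²φ₂ / cos²φ₁ = 10.31  ⇒  cos φ₁ = cos 24.7° / √10.31 = 0.9085/3.211 = 0.2829.
φ₁ = arccos(0.2829) ≈ 73.6°.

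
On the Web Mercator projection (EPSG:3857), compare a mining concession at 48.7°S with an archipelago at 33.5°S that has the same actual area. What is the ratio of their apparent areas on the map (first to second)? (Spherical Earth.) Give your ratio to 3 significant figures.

1.60

On Mercator, area is exaggerated by sec²φ = 1/cos²φ.
At 48.7°: sec²(48.7°) = 1/0.6600² = 2.296.
At 33.5°: sec²(33.5°) = 1/0.8339² = 1.438.
Ratio = 2.296/1.438 = cos²(33.5°)/cos²(48.7°) ≈ 1.60.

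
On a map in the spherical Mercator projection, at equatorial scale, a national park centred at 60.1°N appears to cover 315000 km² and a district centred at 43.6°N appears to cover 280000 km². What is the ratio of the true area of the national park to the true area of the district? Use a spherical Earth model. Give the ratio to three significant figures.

On Mercator the areal scale is sec²φ, so true area = apparent × cos²φ.
True area of national park: 315000 × cos²(60.1°) = 315000 × 0.2485 = 78270 km².
True area of district: 280000 × cos²(43.6°) = 280000 × 0.5244 = 146800 km².
Ratio = 78270 / 146800 ≈ 0.533.

0.533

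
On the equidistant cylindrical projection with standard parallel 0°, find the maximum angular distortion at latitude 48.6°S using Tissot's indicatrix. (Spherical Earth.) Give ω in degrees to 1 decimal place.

In the plate carrée (x = Rλ, y = Rφ), meridians are true-scale (h = 1) and parallels are stretched by k = sec φ.
At 48.6°: h = 1.000, k = 1.512; principal scales a = 1.512, b = 1.000.
sin(ω/2) = (a − b)/(a + b) = 0.5121/2.512 = 0.2039, so ω = 2 arcsin(0.2039) ≈ 23.5°.

23.5°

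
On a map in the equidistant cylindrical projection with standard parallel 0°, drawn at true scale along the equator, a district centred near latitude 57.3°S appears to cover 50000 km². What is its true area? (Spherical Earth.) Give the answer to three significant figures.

For the equirectangular projection with φ₀ = 0 (plate carrée), h = 1 along meridians and k = sec φ along parallels.
Areal scale = h·k = 1 × sec φ; at 57.3°, h = 1.000, k = 1.851, so h·k = 1.851.
True area = apparent / (areal scale) = 50000 / 1.851 ≈ 27000 km².

27000 km²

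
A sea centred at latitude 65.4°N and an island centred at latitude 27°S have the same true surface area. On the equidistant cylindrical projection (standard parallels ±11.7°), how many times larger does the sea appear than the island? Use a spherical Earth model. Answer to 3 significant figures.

With standard parallel φ₀ = 11.7°, the equirectangular projection gives x = Rλ cos φ₀, y = Rφ, so h = 1 and k = cos 11.7° / cos φ.
Areal scale at 65.4°: h·k = 1.000 × 2.352 = 2.352.
Areal scale at 27°: h·k = 1.000 × 1.099 = 1.099.
Ratio = 2.352/1.099 ≈ 2.14.

2.14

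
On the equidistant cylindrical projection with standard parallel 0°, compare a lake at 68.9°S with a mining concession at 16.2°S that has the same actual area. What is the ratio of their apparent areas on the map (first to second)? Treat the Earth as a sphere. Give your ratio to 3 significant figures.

For the equirectangular projection with φ₀ = 0 (plate carrée), h = 1 along meridians and k = sec φ along parallels.
Areal scale at 68.9°: h·k = 1.000 × 2.778 = 2.778.
Areal scale at 16.2°: h·k = 1.000 × 1.041 = 1.041.
Ratio = 2.778/1.041 ≈ 2.67.

2.67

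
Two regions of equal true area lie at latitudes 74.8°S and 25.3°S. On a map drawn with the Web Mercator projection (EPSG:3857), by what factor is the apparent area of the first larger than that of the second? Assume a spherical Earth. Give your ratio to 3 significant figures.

Mercator is conformal with k = sec φ, so areal scale = k² = sec²φ.
At 74.8°: sec²(74.8°) = 1/0.2622² = 14.55.
At 25.3°: sec²(25.3°) = 1/0.9041² = 1.223.
Ratio = 14.55/1.223 = cos²(25.3°)/cos²(74.8°) ≈ 11.9.

11.9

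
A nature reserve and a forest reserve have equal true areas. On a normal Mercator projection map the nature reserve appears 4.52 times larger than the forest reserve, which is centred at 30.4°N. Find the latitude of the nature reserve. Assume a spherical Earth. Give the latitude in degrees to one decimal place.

For equal true areas on Mercator, apparent areas scale as sec²φ, so the ratio is cos²φ₂ / cos²φ₁.
cos²φ₂ / cos²φ₁ = 4.52  ⇒  cos φ₁ = cos 30.4° / √4.52 = 0.8625/2.126 = 0.4057.
φ₁ = arccos(0.4057) ≈ 66.1°.

66.1°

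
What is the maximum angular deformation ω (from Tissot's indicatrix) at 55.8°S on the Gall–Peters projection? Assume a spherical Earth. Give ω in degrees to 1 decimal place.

26.1°

Gall–Peters is a cylindrical equal-area projection with standard parallels at ±45°. Cylindrical equal-area (φ₀ = 45°): h = cos φ / cos 45° along meridians, k = cos 45° / cos φ along parallels; h·k = 1.
At 55.8°: h = 0.7949, k = 1.258; principal scales a = 1.258, b = 0.7949.
sin(ω/2) = (a − b)/(a + b) = 0.4631/2.053 = 0.2256, so ω = 2 arcsin(0.2256) ≈ 26.1°.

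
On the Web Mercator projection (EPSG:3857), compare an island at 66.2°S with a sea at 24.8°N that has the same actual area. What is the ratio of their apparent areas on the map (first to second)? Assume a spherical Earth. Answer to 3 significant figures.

Mercator areal scale is sec²φ.
At 66.2°: sec²(66.2°) = 1/0.4035² = 6.141.
At 24.8°: sec²(24.8°) = 1/0.9078² = 1.214.
Ratio = 6.141/1.214 = cos²(24.8°)/cos²(66.2°) ≈ 5.06.

5.06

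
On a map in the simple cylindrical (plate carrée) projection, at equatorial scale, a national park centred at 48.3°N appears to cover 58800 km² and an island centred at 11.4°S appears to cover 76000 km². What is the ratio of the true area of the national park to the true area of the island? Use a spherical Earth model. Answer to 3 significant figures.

0.525

On the plate carrée, areal scale = h·k = 1 × sec φ, so true area = apparent × cos φ.
True area of national park: 58800 × cos(48.3°) = 58800 × 0.6652 = 39120 km².
True area of island: 76000 × cos(11.4°) = 76000 × 0.9803 = 74500 km².
Ratio = 39120 / 74500 ≈ 0.525.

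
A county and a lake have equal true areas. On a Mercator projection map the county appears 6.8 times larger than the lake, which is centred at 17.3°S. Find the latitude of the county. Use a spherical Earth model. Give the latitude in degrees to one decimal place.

For equal true areas on Mercator, apparent areas scale as sec²φ, so the ratio is cos²φ₂ / cos²φ₁.
cos²φ₂ / cos²φ₁ = 6.8  ⇒  cos φ₁ = cos 17.3° / √6.8 = 0.9548/2.608 = 0.3661.
φ₁ = arccos(0.3661) ≈ 68.5°.

68.5°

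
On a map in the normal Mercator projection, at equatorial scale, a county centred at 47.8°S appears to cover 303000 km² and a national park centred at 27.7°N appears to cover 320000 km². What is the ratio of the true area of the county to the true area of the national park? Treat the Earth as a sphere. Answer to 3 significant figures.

Mercator's areal exaggeration is sec²φ; hence true area = (apparent area) · cos²φ.
True area of county: 303000 × cos²(47.8°) = 303000 × 0.4512 = 136700 km².
True area of national park: 320000 × cos²(27.7°) = 320000 × 0.7839 = 250900 km².
Ratio = 136700 / 250900 ≈ 0.545.

0.545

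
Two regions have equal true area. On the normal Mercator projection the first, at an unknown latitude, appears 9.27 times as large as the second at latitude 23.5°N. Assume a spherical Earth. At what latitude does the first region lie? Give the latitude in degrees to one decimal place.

72.5°

For equal true areas on Mercator, apparent areas scale as sec²φ, so the ratio is cos²φ₂ / cos²φ₁.
cos²φ₂ / cos²φ₁ = 9.27  ⇒  cos φ₁ = cos 23.5° / √9.27 = 0.9171/3.045 = 0.3012.
φ₁ = arccos(0.3012) ≈ 72.5°.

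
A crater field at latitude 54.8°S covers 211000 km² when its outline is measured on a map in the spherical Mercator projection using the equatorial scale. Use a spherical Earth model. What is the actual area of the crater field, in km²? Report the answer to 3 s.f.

For Mercator, h = k = sec φ (a conformal cylindrical projection has a single point scale, 1/cos φ).
Areal scale = k² = sec²φ = 1/cos²(54.8°) = 1/0.5764² = 3.010.
True area = apparent / (areal scale) = 211000 / 3.010 ≈ 70100 km².

70100 km²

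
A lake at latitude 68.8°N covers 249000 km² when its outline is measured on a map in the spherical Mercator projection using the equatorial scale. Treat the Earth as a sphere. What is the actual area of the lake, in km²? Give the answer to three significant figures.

The Mercator projection is conformal; its linear scale factor is the same in every direction and equals sec φ = 1/cos φ.
Areal scale = k² = sec²φ = 1/cos²(68.8°) = 1/0.3616² = 7.647.
True area = apparent / (areal scale) = 249000 / 7.647 ≈ 32600 km².

32600 km²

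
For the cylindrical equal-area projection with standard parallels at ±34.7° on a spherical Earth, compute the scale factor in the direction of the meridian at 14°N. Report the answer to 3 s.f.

1.18

Cylindrical equal-area (φ₀ = 34.7°): h = cos φ / cos 34.7° along meridians, k = cos 34.7° / cos φ along parallels; h·k = 1.
h = cos 14° / cos 34.7° = 0.9703/0.8221 = 1.180.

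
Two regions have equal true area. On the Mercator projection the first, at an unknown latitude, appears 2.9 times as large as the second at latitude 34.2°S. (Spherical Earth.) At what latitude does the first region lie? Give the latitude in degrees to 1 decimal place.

On Mercator, (apparent₁)/(apparent₂) = sec²φ₁ / sec²φ₂ when true areas are equal.
cos²φ₂ / cos²φ₁ = 2.9  ⇒  cos φ₁ = cos 34.2° / √2.9 = 0.8271/1.703 = 0.4857.
φ₁ = arccos(0.4857) ≈ 60.9°.

60.9°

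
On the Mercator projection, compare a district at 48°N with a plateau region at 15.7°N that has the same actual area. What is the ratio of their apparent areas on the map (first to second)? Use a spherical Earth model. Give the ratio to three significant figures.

On Mercator, area is exaggerated by sec²φ = 1/cos²φ.
At 48°: sec²(48°) = 1/0.6691² = 2.233.
At 15.7°: sec²(15.7°) = 1/0.9627² = 1.079.
Ratio = 2.233/1.079 = cos²(15.7°)/cos²(48°) ≈ 2.07.

2.07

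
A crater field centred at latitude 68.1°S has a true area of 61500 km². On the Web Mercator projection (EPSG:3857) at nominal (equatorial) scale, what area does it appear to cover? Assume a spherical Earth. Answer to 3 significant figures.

442000 km²

Mercator is conformal, so the point scale is isotropic: h = k = sec φ = 1/cos φ.
Areal scale = k² = sec²φ = 1/cos²(68.1°) = 1/0.3730² = 7.188.
Apparent area = 61500 × 7.188 ≈ 442000 km².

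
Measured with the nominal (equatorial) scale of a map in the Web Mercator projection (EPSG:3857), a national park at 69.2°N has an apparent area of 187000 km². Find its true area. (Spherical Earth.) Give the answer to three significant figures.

The Mercator projection is conformal; its linear scale factor is the same in every direction and equals sec φ = 1/cos φ.
Areal scale = k² = sec²φ = 1/cos²(69.2°) = 1/0.3551² = 7.930.
True area = apparent / (areal scale) = 187000 / 7.930 ≈ 23600 km².

23600 km²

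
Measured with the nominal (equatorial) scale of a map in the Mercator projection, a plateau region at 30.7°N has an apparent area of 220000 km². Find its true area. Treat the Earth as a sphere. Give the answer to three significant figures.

163000 km²

For Mercator, h = k = sec φ (a conformal cylindrical projection has a single point scale, 1/cos φ).
Areal scale = k² = sec²φ = 1/cos²(30.7°) = 1/0.8599² = 1.353.
True area = apparent / (areal scale) = 220000 / 1.353 ≈ 163000 km².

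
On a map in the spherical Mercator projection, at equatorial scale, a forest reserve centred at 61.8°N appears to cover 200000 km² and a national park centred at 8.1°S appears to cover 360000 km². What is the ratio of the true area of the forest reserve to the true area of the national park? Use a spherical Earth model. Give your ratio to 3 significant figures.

On Mercator the areal scale is sec²φ, so true area = apparent × cos²φ.
True area of forest reserve: 200000 × cos²(61.8°) = 200000 × 0.2233 = 44660 km².
True area of national park: 360000 × cos²(8.1°) = 360000 × 0.9801 = 352900 km².
Ratio = 44660 / 352900 ≈ 0.127.

0.127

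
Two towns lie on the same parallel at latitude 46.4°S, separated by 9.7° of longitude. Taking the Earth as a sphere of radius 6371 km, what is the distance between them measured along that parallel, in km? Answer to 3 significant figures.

Arc length along a parallel = R cos φ · Δλ (with Δλ in radians).
= 6371 × cos 46.4° × (9.7° × π/180) = 6371 × 0.6896 × 0.1693 ≈ 744 km.

744 km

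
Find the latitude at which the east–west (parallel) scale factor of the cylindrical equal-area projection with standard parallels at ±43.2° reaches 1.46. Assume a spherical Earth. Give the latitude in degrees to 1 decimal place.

For cylindrical equal-area with standard parallel φ₀, h = cos φ / cos φ₀ and k = cos φ₀ / cos φ, so h·k = 1.
k = cos φ₀ / cos φ = 1.46  ⇒  cos φ = cos 43.2° / 1.46 = 0.4993.
φ = arccos(0.4993) ≈ 60.0°.

60.0°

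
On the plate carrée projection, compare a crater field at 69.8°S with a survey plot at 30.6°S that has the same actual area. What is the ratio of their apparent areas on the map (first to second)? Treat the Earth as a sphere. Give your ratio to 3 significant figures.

Plate carrée maps x = Rλ, y = Rφ. The meridian scale is h = 1 and the parallel scale is k = 1/cos φ = sec φ.
Areal scale at 69.8°: h·k = 1.000 × 2.896 = 2.896.
Areal scale at 30.6°: h·k = 1.000 × 1.162 = 1.162.
Ratio = 2.896/1.162 ≈ 2.49.

2.49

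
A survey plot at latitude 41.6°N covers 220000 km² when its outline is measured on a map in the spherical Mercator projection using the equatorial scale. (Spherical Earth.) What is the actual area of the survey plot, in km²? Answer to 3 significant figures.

123000 km²

Mercator is conformal, so the point scale is isotropic: h = k = sec φ = 1/cos φ.
Areal scale = k² = sec²φ = 1/cos²(41.6°) = 1/0.7478² = 1.788.
True area = apparent / (areal scale) = 220000 / 1.788 ≈ 123000 km².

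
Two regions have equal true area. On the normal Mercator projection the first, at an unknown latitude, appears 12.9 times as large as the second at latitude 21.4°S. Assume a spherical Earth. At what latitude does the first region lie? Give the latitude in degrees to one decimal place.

75.0°

On Mercator, (apparent₁)/(apparent₂) = sec²φ₁ / sec²φ₂ when true areas are equal.
cos²φ₂ / cos²φ₁ = 12.9  ⇒  cos φ₁ = cos 21.4° / √12.9 = 0.9311/3.592 = 0.2592.
φ₁ = arccos(0.2592) ≈ 75.0°.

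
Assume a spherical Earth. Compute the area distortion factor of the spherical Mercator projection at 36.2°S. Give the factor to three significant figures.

Mercator is conformal, so the point scale is isotropic: h = k = sec φ = 1/cos φ.
Areal scale = k² = sec²φ = 1/cos²(36.2°) = 1/0.8070² = 1.536.

1.54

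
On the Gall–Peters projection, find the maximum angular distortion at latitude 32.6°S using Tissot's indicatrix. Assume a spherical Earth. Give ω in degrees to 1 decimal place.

The Gall–Peters projection is cylindrical equal-area with φ₀ = 45°. Cylindrical equal-area (φ₀ = 45°): h = cos φ / cos 45° along meridians, k = cos 45° / cos φ along parallels; h·k = 1.
At 32.6°: h = 1.191, k = 0.8393; principal scales a = 1.191, b = 0.8393.
sin(ω/2) = (a − b)/(a + b) = 0.3521/2.031 = 0.1734, so ω = 2 arcsin(0.1734) ≈ 20.0°.

20.0°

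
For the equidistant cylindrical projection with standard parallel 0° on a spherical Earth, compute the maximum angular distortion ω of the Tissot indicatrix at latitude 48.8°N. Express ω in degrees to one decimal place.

23.7°

In the plate carrée (x = Rλ, y = Rφ), meridians are true-scale (h = 1) and parallels are stretched by k = sec φ.
At 48.8°: h = 1.000, k = 1.518; principal scales a = 1.518, b = 1.000.
sin(ω/2) = (a − b)/(a + b) = 0.5182/2.518 = 0.2058, so ω = 2 arcsin(0.2058) ≈ 23.7°.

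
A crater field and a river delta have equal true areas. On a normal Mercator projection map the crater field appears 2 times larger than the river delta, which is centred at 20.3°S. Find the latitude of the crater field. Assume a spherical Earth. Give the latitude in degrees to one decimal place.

48.5°

Mercator areal scale is sec²φ, so apparent-area ratio = sec²φ₁ / sec²φ₂ = cos²φ₂ / cos²φ₁.
cos²φ₂ / cos²φ₁ = 2  ⇒  cos φ₁ = cos 20.3° / √2 = 0.9379/1.414 = 0.6632.
φ₁ = arccos(0.6632) ≈ 48.5°.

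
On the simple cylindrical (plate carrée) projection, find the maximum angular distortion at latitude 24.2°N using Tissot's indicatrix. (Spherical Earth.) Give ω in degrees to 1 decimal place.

5.3°

In the plate carrée (x = Rλ, y = Rφ), meridians are true-scale (h = 1) and parallels are stretched by k = sec φ.
At 24.2°: h = 1.000, k = 1.096; principal scales a = 1.096, b = 1.000.
sin(ω/2) = (a − b)/(a + b) = 0.09635/2.096 = 0.04596, so ω = 2 arcsin(0.04596) ≈ 5.3°.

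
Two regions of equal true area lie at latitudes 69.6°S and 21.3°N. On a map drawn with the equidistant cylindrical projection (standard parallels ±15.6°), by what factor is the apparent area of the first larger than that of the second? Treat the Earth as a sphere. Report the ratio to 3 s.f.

2.67

With standard parallel φ₀ = 15.6°, the equirectangular projection gives x = Rλ cos φ₀, y = Rφ, so h = 1 and k = cos 15.6° / cos φ.
Areal scale at 69.6°: h·k = 1.000 × 2.763 = 2.763.
Areal scale at 21.3°: h·k = 1.000 × 1.034 = 1.034.
Ratio = 2.763/1.034 ≈ 2.67.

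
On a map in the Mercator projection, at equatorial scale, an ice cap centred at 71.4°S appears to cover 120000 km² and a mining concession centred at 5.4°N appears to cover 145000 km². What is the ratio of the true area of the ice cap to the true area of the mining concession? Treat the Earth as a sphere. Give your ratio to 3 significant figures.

0.0849

Since Mercator area scale is 1/cos²φ, the true area equals the apparent area multiplied by cos²φ.
True area of ice cap: 120000 × cos²(71.4°) = 120000 × 0.1017 = 12210 km².
True area of mining concession: 145000 × cos²(5.4°) = 145000 × 0.9911 = 143700 km².
Ratio = 12210 / 143700 ≈ 0.0849.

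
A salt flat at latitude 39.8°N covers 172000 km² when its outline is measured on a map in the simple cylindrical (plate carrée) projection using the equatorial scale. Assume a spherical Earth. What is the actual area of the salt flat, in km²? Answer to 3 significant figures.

132000 km²

Plate carrée maps x = Rλ, y = Rφ. The meridian scale is h = 1 and the parallel scale is k = 1/cos φ = sec φ.
Areal scale = h·k = 1 × sec φ; at 39.8°, h = 1.000, k = 1.302, so h·k = 1.302.
True area = apparent / (areal scale) = 172000 / 1.302 ≈ 132000 km².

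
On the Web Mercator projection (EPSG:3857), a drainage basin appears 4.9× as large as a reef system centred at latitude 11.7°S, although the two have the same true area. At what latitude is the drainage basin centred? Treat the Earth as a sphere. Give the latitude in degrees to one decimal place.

63.7°

On Mercator, (apparent₁)/(apparent₂) = sec²φ₁ / sec²φ₂ when true areas are equal.
cos²φ₂ / cos²φ₁ = 4.9  ⇒  cos φ₁ = cos 11.7° / √4.9 = 0.9792/2.214 = 0.4424.
φ₁ = arccos(0.4424) ≈ 63.7°.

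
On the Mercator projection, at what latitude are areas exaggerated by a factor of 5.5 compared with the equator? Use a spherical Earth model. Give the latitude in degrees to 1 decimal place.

64.8°

Mercator areal scale is sec²φ.
sec²φ = 5.5  ⇒  cos²φ = 0.1818  ⇒  cos φ = 0.4264.
φ = arccos(0.4264) ≈ 64.8°.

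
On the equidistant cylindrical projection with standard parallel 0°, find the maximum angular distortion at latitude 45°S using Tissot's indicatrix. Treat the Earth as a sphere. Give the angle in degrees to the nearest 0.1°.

In the plate carrée (x = Rλ, y = Rφ), meridians are true-scale (h = 1) and parallels are stretched by k = sec φ.
At 45°: h = 1.000, k = 1.414; principal scales a = 1.414, b = 1.000.
sin(ω/2) = (a − b)/(a + b) = 0.4142/2.414 = 0.1716, so ω = 2 arcsin(0.1716) ≈ 19.8°.

19.8°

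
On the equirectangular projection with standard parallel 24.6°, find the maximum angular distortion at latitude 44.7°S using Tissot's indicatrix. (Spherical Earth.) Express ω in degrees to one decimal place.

14.1°

The equidistant cylindrical projection with φ₀ = 24.6° has h = 1 (meridians true) and k = cos φ₀ / cos φ along parallels.
At 44.7°: h = 1.000, k = 1.279; principal scales a = 1.279, b = 1.000.
sin(ω/2) = (a − b)/(a + b) = 0.2792/2.279 = 0.1225, so ω = 2 arcsin(0.1225) ≈ 14.1°.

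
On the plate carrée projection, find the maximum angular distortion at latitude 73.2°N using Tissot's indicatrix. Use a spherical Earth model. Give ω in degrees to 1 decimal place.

66.9°

Plate carrée maps x = Rλ, y = Rφ. The meridian scale is h = 1 and the parallel scale is k = 1/cos φ = sec φ.
At 73.2°: h = 1.000, k = 3.460; principal scales a = 3.460, b = 1.000.
sin(ω/2) = (a − b)/(a + b) = 2.460/4.460 = 0.5516, so ω = 2 arcsin(0.5516) ≈ 66.9°.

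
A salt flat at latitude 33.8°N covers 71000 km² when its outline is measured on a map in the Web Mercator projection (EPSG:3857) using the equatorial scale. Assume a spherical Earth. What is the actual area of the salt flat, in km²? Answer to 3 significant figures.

49000 km²

For Mercator, h = k = sec φ (a conformal cylindrical projection has a single point scale, 1/cos φ).
Areal scale = k² = sec²φ = 1/cos²(33.8°) = 1/0.8310² = 1.448.
True area = apparent / (areal scale) = 71000 / 1.448 ≈ 49000 km².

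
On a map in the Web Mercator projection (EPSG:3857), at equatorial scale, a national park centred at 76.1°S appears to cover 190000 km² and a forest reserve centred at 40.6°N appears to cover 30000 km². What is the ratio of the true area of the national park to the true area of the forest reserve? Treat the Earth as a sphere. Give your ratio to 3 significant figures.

0.634

On Mercator the areal scale is sec²φ, so true area = apparent × cos²φ.
True area of national park: 190000 × cos²(76.1°) = 190000 × 0.05771 = 10960 km².
True area of forest reserve: 30000 × cos²(40.6°) = 30000 × 0.5765 = 17290 km².
Ratio = 10960 / 17290 ≈ 0.634.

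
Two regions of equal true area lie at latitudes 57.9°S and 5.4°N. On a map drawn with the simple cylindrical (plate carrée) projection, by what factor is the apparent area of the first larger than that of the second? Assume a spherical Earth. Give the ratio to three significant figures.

1.87

For the equirectangular projection with φ₀ = 0 (plate carrée), h = 1 along meridians and k = sec φ along parallels.
Areal scale at 57.9°: h·k = 1.000 × 1.882 = 1.882.
Areal scale at 5.4°: h·k = 1.000 × 1.004 = 1.004.
Ratio = 1.882/1.004 ≈ 1.87.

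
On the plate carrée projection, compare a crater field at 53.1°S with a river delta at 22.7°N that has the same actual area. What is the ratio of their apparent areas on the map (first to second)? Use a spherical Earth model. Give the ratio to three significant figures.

For the equirectangular projection with φ₀ = 0 (plate carrée), h = 1 along meridians and k = sec φ along parallels.
Areal scale at 53.1°: h·k = 1.000 × 1.666 = 1.666.
Areal scale at 22.7°: h·k = 1.000 × 1.084 = 1.084.
Ratio = 1.666/1.084 ≈ 1.54.

1.54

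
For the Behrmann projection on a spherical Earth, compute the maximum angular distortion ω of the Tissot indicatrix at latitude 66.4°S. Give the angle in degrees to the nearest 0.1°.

80.8°

Behrmann is a cylindrical equal-area projection with standard parallels at ±30°. A cylindrical equal-area projection with standard parallel φ₀ has meridian scale h = cos φ / cos φ₀ and parallel scale k = cos φ₀ / cos φ (so areas are preserved, h·k = 1).
At 66.4°: h = 0.4623, k = 2.163; principal scales a = 2.163, b = 0.4623.
sin(ω/2) = (a − b)/(a + b) = 1.701/2.625 = 0.6478, so ω = 2 arcsin(0.6478) ≈ 80.8°.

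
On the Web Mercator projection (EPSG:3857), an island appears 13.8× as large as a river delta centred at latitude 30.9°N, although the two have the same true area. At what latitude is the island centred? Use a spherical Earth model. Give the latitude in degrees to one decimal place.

For equal true areas on Mercator, apparent areas scale as sec²φ, so the ratio is cos²φ₂ / cos²φ₁.
cos²φ₂ / cos²φ₁ = 13.8  ⇒  cos φ₁ = cos 30.9° / √13.8 = 0.8581/3.715 = 0.2310.
φ₁ = arccos(0.2310) ≈ 76.6°.

76.6°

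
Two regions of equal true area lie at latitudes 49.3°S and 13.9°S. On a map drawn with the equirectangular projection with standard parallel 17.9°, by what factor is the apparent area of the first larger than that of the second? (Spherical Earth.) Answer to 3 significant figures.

In the equirectangular projection with standard parallel φ₀ = 17.9° (x = Rλ cos φ₀, y = Rφ), meridians are true-scale (h = 1) and the parallel scale is k = cos φ₀ / cos φ.
Areal scale at 49.3°: h·k = 1.000 × 1.459 = 1.459.
Areal scale at 13.9°: h·k = 1.000 × 0.9803 = 0.9803.
Ratio = 1.459/0.9803 ≈ 1.49.

1.49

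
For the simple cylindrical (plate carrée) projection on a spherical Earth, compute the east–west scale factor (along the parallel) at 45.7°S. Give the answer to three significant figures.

Plate carrée maps x = Rλ, y = Rφ. The meridian scale is h = 1 and the parallel scale is k = 1/cos φ = sec φ.
k = 1/cos 45.7° = 1/0.6984 = 1.432.

1.43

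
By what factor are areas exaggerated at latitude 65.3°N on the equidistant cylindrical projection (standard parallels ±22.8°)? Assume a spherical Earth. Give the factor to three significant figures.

With standard parallel φ₀ = 22.8°, the equirectangular projection gives x = Rλ cos φ₀, y = Rφ, so h = 1 and k = cos 22.8° / cos φ.
Areal scale = h·k = 1 × cos φ₀ / cos φ; at 65.3°, h = 1.000, k = 2.206, so h·k = 2.206.

2.21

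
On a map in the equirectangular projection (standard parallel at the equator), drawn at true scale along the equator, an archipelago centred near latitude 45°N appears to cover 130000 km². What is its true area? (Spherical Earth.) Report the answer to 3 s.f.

Plate carrée maps x = Rλ, y = Rφ. The meridian scale is h = 1 and the parallel scale is k = 1/cos φ = sec φ.
Areal scale = h·k = 1 × sec φ; at 45°, h = 1.000, k = 1.414, so h·k = 1.414.
True area = apparent / (areal scale) = 130000 / 1.414 ≈ 91900 km².

91900 km²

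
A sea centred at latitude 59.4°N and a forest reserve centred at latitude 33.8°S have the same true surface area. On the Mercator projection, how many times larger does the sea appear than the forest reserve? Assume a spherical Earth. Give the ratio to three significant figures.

2.66

On Mercator, area is exaggerated by sec²φ = 1/cos²φ.
At 59.4°: sec²(59.4°) = 1/0.5090² = 3.859.
At 33.8°: sec²(33.8°) = 1/0.8310² = 1.448.
Ratio = 3.859/1.448 = cos²(33.8°)/cos²(59.4°) ≈ 2.66.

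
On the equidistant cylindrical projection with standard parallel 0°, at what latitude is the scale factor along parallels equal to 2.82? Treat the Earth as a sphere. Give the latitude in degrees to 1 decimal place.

69.2°

Plate carrée: h = 1, k = sec φ along parallels.
sec φ = 2.82  ⇒  cos φ = 0.3546  ⇒  φ ≈ 69.2°.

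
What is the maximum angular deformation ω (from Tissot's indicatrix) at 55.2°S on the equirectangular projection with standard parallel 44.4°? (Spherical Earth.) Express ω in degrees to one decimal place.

The equidistant cylindrical projection with φ₀ = 44.4° has h = 1 (meridians true) and k = cos φ₀ / cos φ along parallels.
At 55.2°: h = 1.000, k = 1.252; principal scales a = 1.252, b = 1.000.
sin(ω/2) = (a − b)/(a + b) = 0.2519/2.252 = 0.1119, so ω = 2 arcsin(0.1119) ≈ 12.8°.

12.8°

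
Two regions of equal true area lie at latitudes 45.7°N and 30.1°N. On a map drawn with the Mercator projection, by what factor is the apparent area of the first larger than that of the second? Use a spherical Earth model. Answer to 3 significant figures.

1.53

On Mercator, area is exaggerated by sec²φ = 1/cos²φ.
At 45.7°: sec²(45.7°) = 1/0.6984² = 2.050.
At 30.1°: sec²(30.1°) = 1/0.8652² = 1.336.
Ratio = 2.050/1.336 = cos²(30.1°)/cos²(45.7°) ≈ 1.53.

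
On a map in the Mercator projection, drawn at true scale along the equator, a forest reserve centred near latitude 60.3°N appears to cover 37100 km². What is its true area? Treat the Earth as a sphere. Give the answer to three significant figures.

9110 km²

The Mercator projection is conformal; its linear scale factor is the same in every direction and equals sec φ = 1/cos φ.
Areal scale = k² = sec²φ = 1/cos²(60.3°) = 1/0.4955² = 4.074.
True area = apparent / (areal scale) = 37100 / 4.074 ≈ 9110 km².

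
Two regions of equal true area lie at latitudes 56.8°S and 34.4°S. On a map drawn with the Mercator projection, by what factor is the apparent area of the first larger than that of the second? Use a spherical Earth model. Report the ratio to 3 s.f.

On Mercator, area is exaggerated by sec²φ = 1/cos²φ.
At 56.8°: sec²(56.8°) = 1/0.5476² = 3.335.
At 34.4°: sec²(34.4°) = 1/0.8251² = 1.469.
Ratio = 3.335/1.469 = cos²(34.4°)/cos²(56.8°) ≈ 2.27.

2.27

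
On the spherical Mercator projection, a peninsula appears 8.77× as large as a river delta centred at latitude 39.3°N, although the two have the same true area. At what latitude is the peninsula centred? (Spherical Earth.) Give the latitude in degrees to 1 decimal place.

For equal true areas on Mercator, apparent areas scale as sec²φ, so the ratio is cos²φ₂ / cos²φ₁.
cos²φ₂ / cos²φ₁ = 8.77  ⇒  cos φ₁ = cos 39.3° / √8.77 = 0.7738/2.961 = 0.2613.
φ₁ = arccos(0.2613) ≈ 74.9°.

74.9°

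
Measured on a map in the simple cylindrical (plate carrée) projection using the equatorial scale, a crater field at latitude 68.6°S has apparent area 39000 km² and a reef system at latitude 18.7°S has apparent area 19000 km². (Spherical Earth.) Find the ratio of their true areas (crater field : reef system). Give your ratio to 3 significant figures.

Plate carrée has h = 1 and k = sec φ, giving areal scale sec φ; true area = (apparent area) · cos φ.
True area of crater field: 39000 × cos(68.6°) = 39000 × 0.3649 = 14230 km².
True area of reef system: 19000 × cos(18.7°) = 19000 × 0.9472 = 18000 km².
Ratio = 14230 / 18000 ≈ 0.791.

0.791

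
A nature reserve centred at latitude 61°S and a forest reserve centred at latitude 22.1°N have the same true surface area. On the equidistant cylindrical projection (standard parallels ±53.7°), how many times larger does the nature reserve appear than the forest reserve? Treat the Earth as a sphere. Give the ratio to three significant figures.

In the equirectangular projection with standard parallel φ₀ = 53.7° (x = Rλ cos φ₀, y = Rφ), meridians are true-scale (h = 1) and the parallel scale is k = cos φ₀ / cos φ.
Areal scale at 61°: h·k = 1.000 × 1.221 = 1.221.
Areal scale at 22.1°: h·k = 1.000 × 0.6390 = 0.6390.
Ratio = 1.221/0.6390 ≈ 1.91.

1.91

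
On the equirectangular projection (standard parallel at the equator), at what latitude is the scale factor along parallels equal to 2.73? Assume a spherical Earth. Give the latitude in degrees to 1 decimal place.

68.5°

Plate carrée: h = 1, k = sec φ along parallels.
sec φ = 2.73  ⇒  cos φ = 0.3663  ⇒  φ ≈ 68.5°.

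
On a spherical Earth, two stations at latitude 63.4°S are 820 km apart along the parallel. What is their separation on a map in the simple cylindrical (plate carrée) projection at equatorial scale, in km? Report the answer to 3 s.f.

Plate carrée maps x = Rλ, y = Rφ. The meridian scale is h = 1 and the parallel scale is k = 1/cos φ = sec φ.
Along the parallel, k = sec 63.4° = 1/0.4478 = 2.233.
Map distance = 820 × 2.233 ≈ 1830 km.

1830 km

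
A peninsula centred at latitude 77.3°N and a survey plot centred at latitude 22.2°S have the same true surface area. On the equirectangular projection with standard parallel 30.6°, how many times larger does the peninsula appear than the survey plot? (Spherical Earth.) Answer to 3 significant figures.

The equidistant cylindrical projection with φ₀ = 30.6° has h = 1 (meridians true) and k = cos φ₀ / cos φ along parallels.
Areal scale at 77.3°: h·k = 1.000 × 3.915 = 3.915.
Areal scale at 22.2°: h·k = 1.000 × 0.9297 = 0.9297.
Ratio = 3.915/0.9297 ≈ 4.21.

4.21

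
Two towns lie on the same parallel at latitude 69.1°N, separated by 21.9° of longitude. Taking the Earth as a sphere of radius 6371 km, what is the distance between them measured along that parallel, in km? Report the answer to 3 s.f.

Arc length along a parallel = R cos φ · Δλ (with Δλ in radians).
= 6371 × cos 69.1° × (21.9° × π/180) = 6371 × 0.3567 × 0.3822 ≈ 869 km.

869 km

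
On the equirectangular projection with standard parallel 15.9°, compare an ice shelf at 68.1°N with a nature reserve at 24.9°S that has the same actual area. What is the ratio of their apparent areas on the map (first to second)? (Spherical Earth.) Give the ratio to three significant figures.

In the equirectangular projection with standard parallel φ₀ = 15.9° (x = Rλ cos φ₀, y = Rφ), meridians are true-scale (h = 1) and the parallel scale is k = cos φ₀ / cos φ.
Areal scale at 68.1°: h·k = 1.000 × 2.578 = 2.578.
Areal scale at 24.9°: h·k = 1.000 × 1.060 = 1.060.
Ratio = 2.578/1.060 ≈ 2.43.

2.43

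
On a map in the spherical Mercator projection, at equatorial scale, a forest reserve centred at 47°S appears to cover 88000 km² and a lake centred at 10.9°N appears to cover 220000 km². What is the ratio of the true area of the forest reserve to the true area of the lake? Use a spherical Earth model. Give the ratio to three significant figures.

0.193

Mercator's areal exaggeration is sec²φ; hence true area = (apparent area) · cos²φ.
True area of forest reserve: 88000 × cos²(47°) = 88000 × 0.4651 = 40930 km².
True area of lake: 220000 × cos²(10.9°) = 220000 × 0.9642 = 212100 km².
Ratio = 40930 / 212100 ≈ 0.193.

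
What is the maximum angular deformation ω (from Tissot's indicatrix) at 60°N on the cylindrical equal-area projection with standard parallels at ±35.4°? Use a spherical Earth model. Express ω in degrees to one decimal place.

For cylindrical equal-area with standard parallel φ₀, h = cos φ / cos φ₀ and k = cos φ₀ / cos φ, so h·k = 1.
At 60°: h = 0.6134, k = 1.630; principal scales a = 1.630, b = 0.6134.
sin(ω/2) = (a − b)/(a + b) = 1.017/2.244 = 0.4532, so ω = 2 arcsin(0.4532) ≈ 53.9°.

53.9°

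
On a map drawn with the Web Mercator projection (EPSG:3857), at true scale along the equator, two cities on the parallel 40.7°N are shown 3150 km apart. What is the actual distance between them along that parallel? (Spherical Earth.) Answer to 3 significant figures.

2390 km

Mercator is conformal, so the point scale is isotropic: h = k = sec φ = 1/cos φ.
Along the parallel at 40.7°, map distances are exaggerated by k = sec 40.7° = 1.319.
True distance = 3150 / 1.319 = 3150 × cos 40.7° ≈ 2390 km.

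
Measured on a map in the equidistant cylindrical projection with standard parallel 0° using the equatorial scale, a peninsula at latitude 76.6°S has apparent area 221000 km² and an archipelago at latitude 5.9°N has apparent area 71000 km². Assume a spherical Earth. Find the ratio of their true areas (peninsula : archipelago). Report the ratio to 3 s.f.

On the plate carrée, areal scale = h·k = 1 × sec φ, so true area = apparent × cos φ.
True area of peninsula: 221000 × cos(76.6°) = 221000 × 0.2317 = 51220 km².
True area of archipelago: 71000 × cos(5.9°) = 71000 × 0.9947 = 70620 km².
Ratio = 51220 / 70620 ≈ 0.725.

0.725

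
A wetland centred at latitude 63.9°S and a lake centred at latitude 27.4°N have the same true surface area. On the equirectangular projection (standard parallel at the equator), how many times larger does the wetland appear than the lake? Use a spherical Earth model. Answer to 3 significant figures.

2.02

Plate carrée maps x = Rλ, y = Rφ. The meridian scale is h = 1 and the parallel scale is k = 1/cos φ = sec φ.
Areal scale at 63.9°: h·k = 1.000 × 2.273 = 2.273.
Areal scale at 27.4°: h·k = 1.000 × 1.126 = 1.126.
Ratio = 2.273/1.126 ≈ 2.02.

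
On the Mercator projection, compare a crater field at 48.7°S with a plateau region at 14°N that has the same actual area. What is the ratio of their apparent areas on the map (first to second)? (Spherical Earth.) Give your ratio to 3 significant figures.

On Mercator, area is exaggerated by sec²φ = 1/cos²φ.
At 48.7°: sec²(48.7°) = 1/0.6600² = 2.296.
At 14°: sec²(14°) = 1/0.9703² = 1.062.
Ratio = 2.296/1.062 = cos²(14°)/cos²(48.7°) ≈ 2.16.

2.16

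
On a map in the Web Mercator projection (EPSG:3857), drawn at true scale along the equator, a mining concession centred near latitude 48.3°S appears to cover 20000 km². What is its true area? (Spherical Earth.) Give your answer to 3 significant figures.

8850 km²

For Mercator, h = k = sec φ (a conformal cylindrical projection has a single point scale, 1/cos φ).
Areal scale = k² = sec²φ = 1/cos²(48.3°) = 1/0.6652² = 2.260.
True area = apparent / (areal scale) = 20000 / 2.260 ≈ 8850 km².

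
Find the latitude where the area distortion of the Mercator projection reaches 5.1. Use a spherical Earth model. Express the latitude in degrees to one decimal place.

63.7°

Mercator areal scale is sec²φ.
sec²φ = 5.1  ⇒  cos²φ = 0.1961  ⇒  cos φ = 0.4428.
φ = arccos(0.4428) ≈ 63.7°.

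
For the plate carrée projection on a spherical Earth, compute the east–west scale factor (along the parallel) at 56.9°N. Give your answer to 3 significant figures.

Plate carrée maps x = Rλ, y = Rφ. The meridian scale is h = 1 and the parallel scale is k = 1/cos φ = sec φ.
k = 1/cos 56.9° = 1/0.5461 = 1.831.

1.83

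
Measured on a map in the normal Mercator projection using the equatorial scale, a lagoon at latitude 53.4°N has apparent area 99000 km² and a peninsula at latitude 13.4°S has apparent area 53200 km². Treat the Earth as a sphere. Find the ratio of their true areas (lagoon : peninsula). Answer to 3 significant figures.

Mercator's areal exaggeration is sec²φ; hence true area = (apparent area) · cos²φ.
True area of lagoon: 99000 × cos²(53.4°) = 99000 × 0.3555 = 35190 km².
True area of peninsula: 53200 × cos²(13.4°) = 53200 × 0.9463 = 50340 km².
Ratio = 35190 / 50340 ≈ 0.699.

0.699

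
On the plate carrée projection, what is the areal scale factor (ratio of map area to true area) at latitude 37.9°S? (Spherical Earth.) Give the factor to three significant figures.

For the equirectangular projection with φ₀ = 0 (plate carrée), h = 1 along meridians and k = sec φ along parallels.
Areal scale = h·k = 1 × sec φ; at 37.9°, h = 1.000, k = 1.267, so h·k = 1.267.

1.27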